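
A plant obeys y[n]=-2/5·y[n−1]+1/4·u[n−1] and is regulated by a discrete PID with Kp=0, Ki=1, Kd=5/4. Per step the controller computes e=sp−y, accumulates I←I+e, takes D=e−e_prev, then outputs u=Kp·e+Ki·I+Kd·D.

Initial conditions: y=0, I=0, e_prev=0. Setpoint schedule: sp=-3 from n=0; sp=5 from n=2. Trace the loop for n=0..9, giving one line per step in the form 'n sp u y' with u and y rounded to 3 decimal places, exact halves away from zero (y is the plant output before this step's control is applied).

0 -3 -6.750 0.000
1 -3 -2.203 -1.688
2 5 8.299 0.124
3 5 1.162 2.025
4 5 12.238 -0.519
5 5 6.057 3.267
6 5 19.408 0.207
7 5 10.112 4.769
8 5 25.380 0.620
9 5 12.251 6.097

(exact arithmetic carried between steps; '≈' marks a value shown rounded to 6 d.p. or computed from one; I and e_prev carry over from the previous line; the table rounds u and y to 3 d.p., halves away from zero)
n=0: y=0, sp=-3, e=sp−y=-3; I=-3, D=e−e_prev=-3; u=0·(-3)+1·(-3)+5/4·(-3)=-6.75; next y=-2/5·0+1/4·(-6.75)=-1.6875
n=1: y=-1.6875, sp=-3, e=sp−y=-1.3125; I=-4.3125, D=e−e_prev=1.6875; u=0·(-1.3125)+1·(-4.3125)+5/4·1.6875=-2.203125; next y=-2/5·(-1.6875)+1/4·(-2.203125)≈0.124219
n=2: y≈0.124219, sp=5, e=sp−y≈4.875781; I≈0.563281, D=e−e_prev≈6.188281; u=0·4.875781+1·0.563281+5/4·6.188281≈8.298633; next y=-2/5·0.124219+1/4·8.298633≈2.024971
n=3: y≈2.024971, sp=5, e=sp−y≈2.975029; I≈3.538311, D=e−e_prev≈-1.900752; u=0·2.975029+1·3.538311+5/4·(-1.900752)≈1.162371; next y=-2/5·2.024971+1/4·1.162371≈-0.519396
n=4: y≈-0.519396, sp=5, e=sp−y≈5.519396; I≈9.057706, D=e−e_prev≈2.544366; u=0·5.519396+1·9.057706+5/4·2.544366≈12.238164; next y=-2/5·(-0.519396)+1/4·12.238164≈3.267299
n=5: y≈3.267299, sp=5, e=sp−y≈1.732701; I≈10.790407, D=e−e_prev≈-3.786695; u=0·1.732701+1·10.790407+5/4·(-3.786695)≈6.057038; next y=-2/5·3.267299+1/4·6.057038≈0.207340
n=6: y≈0.207340, sp=5, e=sp−y≈4.792660; I≈15.583067, D=e−e_prev≈3.059959; u=0·4.792660+1·15.583067+5/4·3.059959≈19.408016; next y=-2/5·0.207340+1/4·19.408016≈4.769068
n=7: y≈4.769068, sp=5, e=sp−y≈0.230932; I≈15.813999, D=e−e_prev≈-4.561728; u=0·0.230932+1·15.813999+5/4·(-4.561728)≈10.111839; next y=-2/5·4.769068+1/4·10.111839≈0.620332
n=8: y≈0.620332, sp=5, e=sp−y≈4.379668; I≈20.193667, D=e−e_prev≈4.148736; u=0·4.379668+1·20.193667+5/4·4.148736≈25.379586; next y=-2/5·0.620332+1/4·25.379586≈6.096764
n=9: y≈6.096764, sp=5, e=sp−y≈-1.096764; I≈19.096903, D=e−e_prev≈-5.476431; u=0·(-1.096764)+1·19.096903+5/4·(-5.476431)≈12.251364; next y=-2/5·6.096764+1/4·12.251364≈0.624136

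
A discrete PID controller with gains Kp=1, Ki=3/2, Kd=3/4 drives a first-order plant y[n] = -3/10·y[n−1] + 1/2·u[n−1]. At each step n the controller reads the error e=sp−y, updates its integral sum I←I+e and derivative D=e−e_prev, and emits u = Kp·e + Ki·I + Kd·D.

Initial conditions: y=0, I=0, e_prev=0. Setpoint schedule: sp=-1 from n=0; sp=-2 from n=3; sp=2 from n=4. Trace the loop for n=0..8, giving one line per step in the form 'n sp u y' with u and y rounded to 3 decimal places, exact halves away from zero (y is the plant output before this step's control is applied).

(exact arithmetic carried between steps; '≈' marks a value shown rounded to 6 d.p. or computed from one; I and e_prev carry over from the previous line; the table rounds u and y to 3 d.p., halves away from zero)
n=0: y=0, sp=-1, e=sp−y=-1; I=-1, D=e−e_prev=-1; u=1·(-1)+3/2·(-1)+3/4·(-1)=-3.25; next y=-3/10·0+1/2·(-3.25)=-1.625
n=1: y=-1.625, sp=-1, e=sp−y=0.625; I=-0.375, D=e−e_prev=1.625; u=1·0.625+3/2·(-0.375)+3/4·1.625=1.28125; next y=-3/10·(-1.625)+1/2·1.28125=1.128125
n=2: y=1.128125, sp=-1, e=sp−y=-2.128125; I=-2.503125, D=e−e_prev=-2.753125; u=1·(-2.128125)+3/2·(-2.503125)+3/4·(-2.753125)≈-7.947656; next y=-3/10·1.128125+1/2·(-7.947656)≈-4.312266
n=3: y≈-4.312266, sp=-2, e=sp−y≈2.312266; I≈-0.190859, D=e−e_prev≈4.440391; u=1·2.312266+3/2·(-0.190859)+3/4·4.440391≈5.356270; next y=-3/10·(-4.312266)+1/2·5.356270≈3.971814
n=4: y≈3.971814, sp=2, e=sp−y≈-1.971814; I≈-2.162674, D=e−e_prev≈-4.284080; u=1·(-1.971814)+3/2·(-2.162674)+3/4·(-4.284080)≈-8.428885; next y=-3/10·3.971814+1/2·(-8.428885)≈-5.405987
n=5: y≈-5.405987, sp=2, e=sp−y≈7.405987; I≈5.243313, D=e−e_prev≈9.377801; u=1·7.405987+3/2·5.243313+3/4·9.377801≈22.304308; next y=-3/10·(-5.405987)+1/2·22.304308≈12.773950
n=6: y≈12.773950, sp=2, e=sp−y≈-10.773950; I≈-5.530637, D=e−e_prev≈-18.179937; u=1·(-10.773950)+3/2·(-5.530637)+3/4·(-18.179937)≈-32.704858; next y=-3/10·12.773950+1/2·(-32.704858)≈-20.184614
n=7: y≈-20.184614, sp=2, e=sp−y≈22.184614; I≈16.653977, D=e−e_prev≈32.958564; u=1·22.184614+3/2·16.653977+3/4·32.958564≈71.884502; next y=-3/10·(-20.184614)+1/2·71.884502≈41.997635
n=8: y≈41.997635, sp=2, e=sp−y≈-39.997635; I≈-23.343658, D=e−e_prev≈-62.182249; u=1·(-39.997635)+3/2·(-23.343658)+3/4·(-62.182249)≈-121.649810; next y=-3/10·41.997635+1/2·(-121.649810)≈-73.424196

0 -1 -3.250 0.000
1 -1 1.281 -1.625
2 -1 -7.948 1.128
3 -2 5.356 -4.312
4 2 -8.429 3.972
5 2 22.304 -5.406
6 2 -32.705 12.774
7 2 71.885 -20.185
8 2 -121.650 41.998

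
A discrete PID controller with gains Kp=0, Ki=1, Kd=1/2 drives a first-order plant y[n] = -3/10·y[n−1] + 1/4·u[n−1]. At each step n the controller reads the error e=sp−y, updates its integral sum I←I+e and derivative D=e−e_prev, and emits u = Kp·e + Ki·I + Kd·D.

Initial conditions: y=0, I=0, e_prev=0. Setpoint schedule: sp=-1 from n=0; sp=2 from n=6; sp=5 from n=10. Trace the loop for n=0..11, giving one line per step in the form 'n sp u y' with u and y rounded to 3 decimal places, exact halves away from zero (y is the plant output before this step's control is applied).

(exact arithmetic carried between steps; '≈' marks a value shown rounded to 6 d.p. or computed from one; I and e_prev carry over from the previous line; the table rounds u and y to 3 d.p., halves away from zero)
n=0: y=0, sp=-1, e=sp−y=-1; I=-1, D=e−e_prev=-1; u=0·(-1)+1·(-1)+1/2·(-1)=-1.5; next y=-3/10·0+1/4·(-1.5)=-0.375
n=1: y=-0.375, sp=-1, e=sp−y=-0.625; I=-1.625, D=e−e_prev=0.375; u=0·(-0.625)+1·(-1.625)+1/2·0.375=-1.4375; next y=-3/10·(-0.375)+1/4·(-1.4375)=-0.246875
n=2: y=-0.246875, sp=-1, e=sp−y=-0.753125; I=-2.378125, D=e−e_prev=-0.128125; u=0·(-0.753125)+1·(-2.378125)+1/2·(-0.128125)≈-2.442188; next y=-3/10·(-0.246875)+1/4·(-2.442188)≈-0.536484
n=3: y≈-0.536484, sp=-1, e=sp−y≈-0.463516; I≈-2.841641, D=e−e_prev≈0.289609; u=0·(-0.463516)+1·(-2.841641)+1/2·0.289609≈-2.696836; next y=-3/10·(-0.536484)+1/4·(-2.696836)≈-0.513264
n=4: y≈-0.513264, sp=-1, e=sp−y≈-0.486736; I≈-3.328377, D=e−e_prev≈-0.023221; u=0·(-0.486736)+1·(-3.328377)+1/2·(-0.023221)≈-3.339987; next y=-3/10·(-0.513264)+1/4·(-3.339987)≈-0.681018
n=5: y≈-0.681018, sp=-1, e=sp−y≈-0.318982; I≈-3.647359, D=e−e_prev≈0.167754; u=0·(-0.318982)+1·(-3.647359)+1/2·0.167754≈-3.563482; next y=-3/10·(-0.681018)+1/4·(-3.563482)≈-0.686565
n=6: y≈-0.686565, sp=2, e=sp−y≈2.686565; I≈-0.960794, D=e−e_prev≈3.005548; u=0·2.686565+1·(-0.960794)+1/2·3.005548≈0.541980; next y=-3/10·(-0.686565)+1/4·0.541980≈0.341465
n=7: y≈0.341465, sp=2, e=sp−y≈1.658535; I≈0.697741, D=e−e_prev≈-1.028030; u=0·1.658535+1·0.697741+1/2·(-1.028030)≈0.183727; next y=-3/10·0.341465+1/4·0.183727≈-0.056508
n=8: y≈-0.056508, sp=2, e=sp−y≈2.056508; I≈2.754249, D=e−e_prev≈0.397972; u=0·2.056508+1·2.754249+1/2·0.397972≈2.953235; next y=-3/10·(-0.056508)+1/4·2.953235≈0.755261
n=9: y≈0.755261, sp=2, e=sp−y≈1.244739; I≈3.998988, D=e−e_prev≈-0.811769; u=0·1.244739+1·3.998988+1/2·(-0.811769)≈3.593104; next y=-3/10·0.755261+1/4·3.593104≈0.671698
n=10: y≈0.671698, sp=5, e=sp−y≈4.328302; I≈8.327290, D=e−e_prev≈3.083564; u=0·4.328302+1·8.327290+1/2·3.083564≈9.869072; next y=-3/10·0.671698+1/4·9.869072≈2.265759
n=11: y≈2.265759, sp=5, e=sp−y≈2.734241; I≈11.061532, D=e−e_prev≈-1.594061; u=0·2.734241+1·11.061532+1/2·(-1.594061)≈10.264501; next y=-3/10·2.265759+1/4·10.264501≈1.886398

0 -1 -1.500 0.000
1 -1 -1.438 -0.375
2 -1 -2.442 -0.247
3 -1 -2.697 -0.536
4 -1 -3.340 -0.513
5 -1 -3.563 -0.681
6 2 0.542 -0.687
7 2 0.184 0.341
8 2 2.953 -0.057
9 2 3.593 0.755
10 5 9.869 0.672
11 5 10.265 2.266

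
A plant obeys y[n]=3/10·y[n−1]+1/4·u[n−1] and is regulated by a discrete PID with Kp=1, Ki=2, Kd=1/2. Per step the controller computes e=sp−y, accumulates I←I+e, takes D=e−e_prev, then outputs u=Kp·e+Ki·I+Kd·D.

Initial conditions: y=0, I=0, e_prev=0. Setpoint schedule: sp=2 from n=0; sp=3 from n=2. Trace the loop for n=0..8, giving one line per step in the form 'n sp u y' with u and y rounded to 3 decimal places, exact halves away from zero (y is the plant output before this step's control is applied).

0 2 7.000 0.000
1 2 3.875 1.750
2 3 9.647 1.494
3 3 7.250 2.860
4 3 8.876 2.670
5 3 8.217 3.020
6 3 8.561 2.960
7 3 8.372 3.028
8 3 8.443 3.002

(exact arithmetic carried between steps; '≈' marks a value shown rounded to 6 d.p. or computed from one; I and e_prev carry over from the previous line; the table rounds u and y to 3 d.p., halves away from zero)
n=0: y=0, sp=2, e=sp−y=2; I=2, D=e−e_prev=2; u=1·2+2·2+1/2·2=7; next y=3/10·0+1/4·7=1.75
n=1: y=1.75, sp=2, e=sp−y=0.25; I=2.25, D=e−e_prev=-1.75; u=1·0.25+2·2.25+1/2·(-1.75)=3.875; next y=3/10·1.75+1/4·3.875=1.49375
n=2: y=1.49375, sp=3, e=sp−y=1.50625; I=3.75625, D=e−e_prev=1.25625; u=1·1.50625+2·3.75625+1/2·1.25625=9.646875; next y=3/10·1.49375+1/4·9.646875≈2.859844
n=3: y≈2.859844, sp=3, e=sp−y≈0.140156; I≈3.896406, D=e−e_prev≈-1.366094; u=1·0.140156+2·3.896406+1/2·(-1.366094)≈7.249922; next y=3/10·2.859844+1/4·7.249922≈2.670434
n=4: y≈2.670434, sp=3, e=sp−y≈0.329566; I≈4.225973, D=e−e_prev≈0.189410; u=1·0.329566+2·4.225973+1/2·0.189410≈8.876217; next y=3/10·2.670434+1/4·8.876217≈3.020184
n=5: y≈3.020184, sp=3, e=sp−y≈-0.020184; I≈4.205788, D=e−e_prev≈-0.349751; u=1·(-0.020184)+2·4.205788+1/2·(-0.349751)≈8.216517; next y=3/10·3.020184+1/4·8.216517≈2.960185
n=6: y≈2.960185, sp=3, e=sp−y≈0.039815; I≈4.245604, D=e−e_prev≈0.060000; u=1·0.039815+2·4.245604+1/2·0.060000≈8.561023; next y=3/10·2.960185+1/4·8.561023≈3.028311
n=7: y≈3.028311, sp=3, e=sp−y≈-0.028311; I≈4.217293, D=e−e_prev≈-0.068127; u=1·(-0.028311)+2·4.217293+1/2·(-0.068127)≈8.372211; next y=3/10·3.028311+1/4·8.372211≈3.001546
n=8: y≈3.001546, sp=3, e=sp−y≈-0.001546; I≈4.215747, D=e−e_prev≈0.026765; u=1·(-0.001546)+2·4.215747+1/2·0.026765≈8.443330; next y=3/10·3.001546+1/4·8.443330≈3.011296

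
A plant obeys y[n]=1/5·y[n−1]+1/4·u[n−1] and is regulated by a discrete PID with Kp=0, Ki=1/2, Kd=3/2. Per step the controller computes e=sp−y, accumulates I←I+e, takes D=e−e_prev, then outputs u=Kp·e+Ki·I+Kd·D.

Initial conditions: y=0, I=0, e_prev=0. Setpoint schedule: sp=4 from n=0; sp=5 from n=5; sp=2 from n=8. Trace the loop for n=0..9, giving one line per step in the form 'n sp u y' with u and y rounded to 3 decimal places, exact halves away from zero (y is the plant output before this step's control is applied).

(exact arithmetic carried between steps; '≈' marks a value shown rounded to 6 d.p. or computed from one; I and e_prev carry over from the previous line; the table rounds u and y to 3 d.p., halves away from zero)
n=0: y=0, sp=4, e=sp−y=4; I=4, D=e−e_prev=4; u=0·4+1/2·4+3/2·4=8; next y=1/5·0+1/4·8=2
n=1: y=2, sp=4, e=sp−y=2; I=6, D=e−e_prev=-2; u=0·2+1/2·6+3/2·(-2)=0; next y=1/5·2+1/4·0=0.4
n=2: y=0.4, sp=4, e=sp−y=3.6; I=9.6, D=e−e_prev=1.6; u=0·3.6+1/2·9.6+3/2·1.6=7.2; next y=1/5·0.4+1/4·7.2=1.88
n=3: y=1.88, sp=4, e=sp−y=2.12; I=11.72, D=e−e_prev=-1.48; u=0·2.12+1/2·11.72+3/2·(-1.48)=3.64; next y=1/5·1.88+1/4·3.64=1.286
n=4: y=1.286, sp=4, e=sp−y=2.714; I=14.434, D=e−e_prev=0.594; u=0·2.714+1/2·14.434+3/2·0.594=8.108; next y=1/5·1.286+1/4·8.108=2.2842
n=5: y=2.2842, sp=5, e=sp−y=2.7158; I=17.1498, D=e−e_prev=0.0018; u=0·2.7158+1/2·17.1498+3/2·0.0018=8.5776; next y=1/5·2.2842+1/4·8.5776=2.60124
n=6: y=2.60124, sp=5, e=sp−y=2.39876; I=19.54856, D=e−e_prev=-0.31704; u=0·2.39876+1/2·19.54856+3/2·(-0.31704)=9.29872; next y=1/5·2.60124+1/4·9.29872=2.844928
n=7: y=2.844928, sp=5, e=sp−y=2.155072; I=21.703632, D=e−e_prev=-0.243688; u=0·2.155072+1/2·21.703632+3/2·(-0.243688)=10.486284; next y=1/5·2.844928+1/4·10.486284≈3.190557
n=8: y≈3.190557, sp=2, e=sp−y≈-1.190557; I≈20.513075, D=e−e_prev≈-3.345629; u=0·(-1.190557)+1/2·20.513075+3/2·(-3.345629)≈5.238095; next y=1/5·3.190557+1/4·5.238095≈1.947635
n=9: y≈1.947635, sp=2, e=sp−y≈0.052365; I≈20.565440, D=e−e_prev≈1.242922; u=0·0.052365+1/2·20.565440+3/2·1.242922≈12.147103; next y=1/5·1.947635+1/4·12.147103≈3.426303

0 4 8.000 0.000
1 4 0.000 2.000
2 4 7.200 0.400
3 4 3.640 1.880
4 4 8.108 1.286
5 5 8.578 2.284
6 5 9.299 2.601
7 5 10.486 2.845
8 2 5.238 3.191
9 2 12.147 1.948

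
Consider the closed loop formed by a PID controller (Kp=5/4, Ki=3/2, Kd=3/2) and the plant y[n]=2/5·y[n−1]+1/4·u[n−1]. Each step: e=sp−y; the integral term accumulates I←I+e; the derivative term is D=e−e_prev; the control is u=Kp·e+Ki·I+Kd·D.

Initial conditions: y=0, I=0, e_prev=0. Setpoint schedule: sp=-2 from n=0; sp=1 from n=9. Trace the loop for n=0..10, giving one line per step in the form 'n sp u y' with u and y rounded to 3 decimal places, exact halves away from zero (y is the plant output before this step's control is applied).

(exact arithmetic carried between steps; '≈' marks a value shown rounded to 6 d.p. or computed from one; I and e_prev carry over from the previous line; the table rounds u and y to 3 d.p., halves away from zero)
n=0: y=0, sp=-2, e=sp−y=-2; I=-2, D=e−e_prev=-2; u=5/4·(-2)+3/2·(-2)+3/2·(-2)=-8.5; next y=2/5·0+1/4·(-8.5)=-2.125
n=1: y=-2.125, sp=-2, e=sp−y=0.125; I=-1.875, D=e−e_prev=2.125; u=5/4·0.125+3/2·(-1.875)+3/2·2.125=0.53125; next y=2/5·(-2.125)+1/4·0.53125≈-0.717188
n=2: y≈-0.717188, sp=-2, e=sp−y≈-1.282813; I≈-3.157813, D=e−e_prev≈-1.407813; u=5/4·(-1.282813)+3/2·(-3.157813)+3/2·(-1.407813)≈-8.451953; next y=2/5·(-0.717188)+1/4·(-8.451953)≈-2.399863
n=3: y≈-2.399863, sp=-2, e=sp−y≈0.399863; I≈-2.757949, D=e−e_prev≈1.682676; u=5/4·0.399863+3/2·(-2.757949)+3/2·1.682676≈-1.113081; next y=2/5·(-2.399863)+1/4·(-1.113081)≈-1.238216
n=4: y≈-1.238216, sp=-2, e=sp−y≈-0.761784; I≈-3.519734, D=e−e_prev≈-1.161648; u=5/4·(-0.761784)+3/2·(-3.519734)+3/2·(-1.161648)≈-7.974303; next y=2/5·(-1.238216)+1/4·(-7.974303)≈-2.488862
n=5: y≈-2.488862, sp=-2, e=sp−y≈0.488862; I≈-3.030872, D=e−e_prev≈1.250646; u=5/4·0.488862+3/2·(-3.030872)+3/2·1.250646≈-2.059261; next y=2/5·(-2.488862)+1/4·(-2.059261)≈-1.510360
n=6: y≈-1.510360, sp=-2, e=sp−y≈-0.489640; I≈-3.520512, D=e−e_prev≈-0.978502; u=5/4·(-0.489640)+3/2·(-3.520512)+3/2·(-0.978502)≈-7.360571; next y=2/5·(-1.510360)+1/4·(-7.360571)≈-2.444287
n=7: y≈-2.444287, sp=-2, e=sp−y≈0.444287; I≈-3.076225, D=e−e_prev≈0.933927; u=5/4·0.444287+3/2·(-3.076225)+3/2·0.933927≈-2.658089; next y=2/5·(-2.444287)+1/4·(-2.658089)≈-1.642237
n=8: y≈-1.642237, sp=-2, e=sp−y≈-0.357763; I≈-3.433988, D=e−e_prev≈-0.802050; u=5/4·(-0.357763)+3/2·(-3.433988)+3/2·(-0.802050)≈-6.801260; next y=2/5·(-1.642237)+1/4·(-6.801260)≈-2.357210
n=9: y≈-2.357210, sp=1, e=sp−y≈3.357210; I≈-0.076778, D=e−e_prev≈3.714973; u=5/4·3.357210+3/2·(-0.076778)+3/2·3.714973≈9.653804; next y=2/5·(-2.357210)+1/4·9.653804≈1.470567
n=10: y≈1.470567, sp=1, e=sp−y≈-0.470567; I≈-0.547345, D=e−e_prev≈-3.827777; u=5/4·(-0.470567)+3/2·(-0.547345)+3/2·(-3.827777)≈-7.150892; next y=2/5·1.470567+1/4·(-7.150892)≈-1.199496

0 -2 -8.500 0.000
1 -2 0.531 -2.125
2 -2 -8.452 -0.717
3 -2 -1.113 -2.400
4 -2 -7.974 -1.238
5 -2 -2.059 -2.489
6 -2 -7.361 -1.510
7 -2 -2.658 -2.444
8 -2 -6.801 -1.642
9 1 9.654 -2.357
10 1 -7.151 1.471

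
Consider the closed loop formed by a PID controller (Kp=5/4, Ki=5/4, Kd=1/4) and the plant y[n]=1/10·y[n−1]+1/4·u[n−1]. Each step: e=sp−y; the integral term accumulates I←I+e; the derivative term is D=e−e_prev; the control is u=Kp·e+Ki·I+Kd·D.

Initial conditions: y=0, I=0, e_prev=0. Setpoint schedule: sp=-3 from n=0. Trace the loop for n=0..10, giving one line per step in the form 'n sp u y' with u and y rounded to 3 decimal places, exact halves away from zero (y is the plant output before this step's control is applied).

0 -3 -8.250 0.000
1 -3 -5.578 -2.063
2 -3 -8.535 -1.601
3 -3 -8.263 -2.294
4 -3 -9.315 -2.295
5 -3 -9.473 -2.558
6 -3 -9.910 -2.624
7 -3 -10.078 -2.740
8 -3 -10.285 -2.793
9 -3 -10.399 -2.851
10 -3 -10.506 -2.885

(exact arithmetic carried between steps; '≈' marks a value shown rounded to 6 d.p. or computed from one; I and e_prev carry over from the previous line; the table rounds u and y to 3 d.p., halves away from zero)
n=0: y=0, sp=-3, e=sp−y=-3; I=-3, D=e−e_prev=-3; u=5/4·(-3)+5/4·(-3)+1/4·(-3)=-8.25; next y=1/10·0+1/4·(-8.25)=-2.0625
n=1: y=-2.0625, sp=-3, e=sp−y=-0.9375; I=-3.9375, D=e−e_prev=2.0625; u=5/4·(-0.9375)+5/4·(-3.9375)+1/4·2.0625=-5.578125; next y=1/10·(-2.0625)+1/4·(-5.578125)≈-1.600781
n=2: y≈-1.600781, sp=-3, e=sp−y≈-1.399219; I≈-5.336719, D=e−e_prev≈-0.461719; u=5/4·(-1.399219)+5/4·(-5.336719)+1/4·(-0.461719)≈-8.535352; next y=1/10·(-1.600781)+1/4·(-8.535352)≈-2.293916
n=3: y≈-2.293916, sp=-3, e=sp−y≈-0.706084; I≈-6.042803, D=e−e_prev≈0.693135; u=5/4·(-0.706084)+5/4·(-6.042803)+1/4·0.693135≈-8.262825; next y=1/10·(-2.293916)+1/4·(-8.262825)≈-2.295098
n=4: y≈-2.295098, sp=-3, e=sp−y≈-0.704902; I≈-6.747705, D=e−e_prev≈0.001182; u=5/4·(-0.704902)+5/4·(-6.747705)+1/4·0.001182≈-9.315464; next y=1/10·(-2.295098)+1/4·(-9.315464)≈-2.558376
n=5: y≈-2.558376, sp=-3, e=sp−y≈-0.441624; I≈-7.189329, D=e−e_prev≈0.263278; u=5/4·(-0.441624)+5/4·(-7.189329)+1/4·0.263278≈-9.472873; next y=1/10·(-2.558376)+1/4·(-9.472873)≈-2.624056
n=6: y≈-2.624056, sp=-3, e=sp−y≈-0.375944; I≈-7.565274, D=e−e_prev≈0.065680; u=5/4·(-0.375944)+5/4·(-7.565274)+1/4·0.065680≈-9.910102; next y=1/10·(-2.624056)+1/4·(-9.910102)≈-2.739931
n=7: y≈-2.739931, sp=-3, e=sp−y≈-0.260069; I≈-7.825342, D=e−e_prev≈0.115875; u=5/4·(-0.260069)+5/4·(-7.825342)+1/4·0.115875≈-10.077795; next y=1/10·(-2.739931)+1/4·(-10.077795)≈-2.793442
n=8: y≈-2.793442, sp=-3, e=sp−y≈-0.206558; I≈-8.031901, D=e−e_prev≈0.053511; u=5/4·(-0.206558)+5/4·(-8.031901)+1/4·0.053511≈-10.284696; next y=1/10·(-2.793442)+1/4·(-10.284696)≈-2.850518
n=9: y≈-2.850518, sp=-3, e=sp−y≈-0.149482; I≈-8.181382, D=e−e_prev≈0.057076; u=5/4·(-0.149482)+5/4·(-8.181382)+1/4·0.057076≈-10.399311; next y=1/10·(-2.850518)+1/4·(-10.399311)≈-2.884880
n=10: y≈-2.884880, sp=-3, e=sp−y≈-0.115120; I≈-8.296503, D=e−e_prev≈0.034362; u=5/4·(-0.115120)+5/4·(-8.296503)+1/4·0.034362≈-10.505938; next y=1/10·(-2.884880)+1/4·(-10.505938)≈-2.914973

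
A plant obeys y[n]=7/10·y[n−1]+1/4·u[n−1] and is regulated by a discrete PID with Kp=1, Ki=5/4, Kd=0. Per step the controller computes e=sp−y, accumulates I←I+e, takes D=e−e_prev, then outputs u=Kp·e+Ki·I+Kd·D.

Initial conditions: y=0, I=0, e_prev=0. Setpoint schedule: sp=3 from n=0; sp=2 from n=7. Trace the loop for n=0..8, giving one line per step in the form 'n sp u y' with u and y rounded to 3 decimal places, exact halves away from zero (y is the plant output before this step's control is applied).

(exact arithmetic carried between steps; '≈' marks a value shown rounded to 6 d.p. or computed from one; I and e_prev carry over from the previous line; the table rounds u and y to 3 d.p., halves away from zero)
n=0: y=0, sp=3, e=sp−y=3; I=3, D=e−e_prev=3; u=1·3+5/4·3+0·3=6.75; next y=7/10·0+1/4·6.75=1.6875
n=1: y=1.6875, sp=3, e=sp−y=1.3125; I=4.3125, D=e−e_prev=-1.6875; u=1·1.3125+5/4·4.3125+0·(-1.6875)=6.703125; next y=7/10·1.6875+1/4·6.703125≈2.857031
n=2: y≈2.857031, sp=3, e=sp−y≈0.142969; I≈4.455469, D=e−e_prev≈-1.169531; u=1·0.142969+5/4·4.455469+0·(-1.169531)≈5.712305; next y=7/10·2.857031+1/4·5.712305≈3.427998
n=3: y≈3.427998, sp=3, e=sp−y≈-0.427998; I≈4.027471, D=e−e_prev≈-0.570967; u=1·(-0.427998)+5/4·4.027471+0·(-0.570967)≈4.606340; next y=7/10·3.427998+1/4·4.606340≈3.551184
n=4: y≈3.551184, sp=3, e=sp−y≈-0.551184; I≈3.476287, D=e−e_prev≈-0.123186; u=1·(-0.551184)+5/4·3.476287+0·(-0.123186)≈3.794175; next y=7/10·3.551184+1/4·3.794175≈3.434372
n=5: y≈3.434372, sp=3, e=sp−y≈-0.434372; I≈3.041915, D=e−e_prev≈0.116811; u=1·(-0.434372)+5/4·3.041915+0·0.116811≈3.368021; next y=7/10·3.434372+1/4·3.368021≈3.246066
n=6: y≈3.246066, sp=3, e=sp−y≈-0.246066; I≈2.795849, D=e−e_prev≈0.188306; u=1·(-0.246066)+5/4·2.795849+0·0.188306≈3.248745; next y=7/10·3.246066+1/4·3.248745≈3.084432
n=7: y≈3.084432, sp=2, e=sp−y≈-1.084432; I≈1.711416, D=e−e_prev≈-0.838366; u=1·(-1.084432)+5/4·1.711416+0·(-0.838366)≈1.054838; next y=7/10·3.084432+1/4·1.054838≈2.422812
n=8: y≈2.422812, sp=2, e=sp−y≈-0.422812; I≈1.288604, D=e−e_prev≈0.661620; u=1·(-0.422812)+5/4·1.288604+0·0.661620≈1.187943; next y=7/10·2.422812+1/4·1.187943≈1.992954

0 3 6.750 0.000
1 3 6.703 1.688
2 3 5.712 2.857
3 3 4.606 3.428
4 3 3.794 3.551
5 3 3.368 3.434
6 3 3.249 3.246
7 2 1.055 3.084
8 2 1.188 2.423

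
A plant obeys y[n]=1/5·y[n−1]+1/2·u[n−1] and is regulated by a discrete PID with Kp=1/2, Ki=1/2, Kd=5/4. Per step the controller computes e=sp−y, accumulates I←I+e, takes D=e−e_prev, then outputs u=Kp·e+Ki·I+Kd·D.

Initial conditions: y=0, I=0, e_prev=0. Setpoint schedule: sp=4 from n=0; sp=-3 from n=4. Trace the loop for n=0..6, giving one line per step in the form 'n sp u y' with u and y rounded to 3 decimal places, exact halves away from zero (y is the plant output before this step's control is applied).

0 4 9.000 0.000
1 4 -4.125 4.500
2 4 13.991 -1.163
3 4 -8.338 6.763
4 -3 5.991 -2.817
5 -3 -9.135 2.432
6 -3 9.364 -4.081

(exact arithmetic carried between steps; '≈' marks a value shown rounded to 6 d.p. or computed from one; I and e_prev carry over from the previous line; the table rounds u and y to 3 d.p., halves away from zero)
n=0: y=0, sp=4, e=sp−y=4; I=4, D=e−e_prev=4; u=1/2·4+1/2·4+5/4·4=9; next y=1/5·0+1/2·9=4.5
n=1: y=4.5, sp=4, e=sp−y=-0.5; I=3.5, D=e−e_prev=-4.5; u=1/2·(-0.5)+1/2·3.5+5/4·(-4.5)=-4.125; next y=1/5·4.5+1/2·(-4.125)=-1.1625
n=2: y=-1.1625, sp=4, e=sp−y=5.1625; I=8.6625, D=e−e_prev=5.6625; u=1/2·5.1625+1/2·8.6625+5/4·5.6625=13.990625; next y=1/5·(-1.1625)+1/2·13.990625≈6.762813
n=3: y≈6.762813, sp=4, e=sp−y≈-2.762813; I≈5.899688, D=e−e_prev≈-7.925313; u=1/2·(-2.762813)+1/2·5.899688+5/4·(-7.925313)≈-8.338203; next y=1/5·6.762813+1/2·(-8.338203)≈-2.816539
n=4: y≈-2.816539, sp=-3, e=sp−y≈-0.183461; I≈5.716227, D=e−e_prev≈2.579352; u=1/2·(-0.183461)+1/2·5.716227+5/4·2.579352≈5.990572; next y=1/5·(-2.816539)+1/2·5.990572≈2.431978
n=5: y≈2.431978, sp=-3, e=sp−y≈-5.431978; I≈0.284248, D=e−e_prev≈-5.248517; u=1/2·(-5.431978)+1/2·0.284248+5/4·(-5.248517)≈-9.134512; next y=1/5·2.431978+1/2·(-9.134512)≈-4.080860
n=6: y≈-4.080860, sp=-3, e=sp−y≈1.080860; I≈1.365108, D=e−e_prev≈6.512839; u=1/2·1.080860+1/2·1.365108+5/4·6.512839≈9.364033; next y=1/5·(-4.080860)+1/2·9.364033≈3.865844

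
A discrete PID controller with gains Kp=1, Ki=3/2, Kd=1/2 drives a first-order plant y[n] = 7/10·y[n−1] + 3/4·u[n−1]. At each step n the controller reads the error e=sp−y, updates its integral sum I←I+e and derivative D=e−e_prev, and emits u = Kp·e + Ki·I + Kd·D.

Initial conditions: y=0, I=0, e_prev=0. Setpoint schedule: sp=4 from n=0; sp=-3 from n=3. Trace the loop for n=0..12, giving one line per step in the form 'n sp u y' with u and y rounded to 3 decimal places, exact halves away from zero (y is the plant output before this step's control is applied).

0 4 12.000 0.000
1 4 -11.000 9.000
2 4 18.850 -1.950
3 -3 -42.868 12.773
4 -3 52.282 -23.210
5 -3 -73.918 22.965
6 -3 97.206 -39.363
7 -3 -133.553 45.350
8 -3 177.588 -68.420
9 -3 -242.318 85.297
10 -3 324.078 -122.031
11 -3 -440.043 157.637
12 -3 590.806 -219.687

(exact arithmetic carried between steps; '≈' marks a value shown rounded to 6 d.p. or computed from one; I and e_prev carry over from the previous line; the table rounds u and y to 3 d.p., halves away from zero)
n=0: y=0, sp=4, e=sp−y=4; I=4, D=e−e_prev=4; u=1·4+3/2·4+1/2·4=12; next y=7/10·0+3/4·12=9
n=1: y=9, sp=4, e=sp−y=-5; I=-1, D=e−e_prev=-9; u=1·(-5)+3/2·(-1)+1/2·(-9)=-11; next y=7/10·9+3/4·(-11)=-1.95
n=2: y=-1.95, sp=4, e=sp−y=5.95; I=4.95, D=e−e_prev=10.95; u=1·5.95+3/2·4.95+1/2·10.95=18.85; next y=7/10·(-1.95)+3/4·18.85=12.7725
n=3: y=12.7725, sp=-3, e=sp−y=-15.7725; I=-10.8225, D=e−e_prev=-21.7225; u=1·(-15.7725)+3/2·(-10.8225)+1/2·(-21.7225)=-42.8675; next y=7/10·12.7725+3/4·(-42.8675)=-23.209875
n=4: y=-23.209875, sp=-3, e=sp−y=20.209875; I=9.387375, D=e−e_prev=35.982375; u=1·20.209875+3/2·9.387375+1/2·35.982375=52.282125; next y=7/10·(-23.209875)+3/4·52.282125≈22.964681
n=5: y≈22.964681, sp=-3, e=sp−y≈-25.964681; I≈-16.577306, D=e−e_prev≈-46.174556; u=1·(-25.964681)+3/2·(-16.577306)+1/2·(-46.174556)≈-73.917919; next y=7/10·22.964681+3/4·(-73.917919)≈-39.363162
n=6: y≈-39.363162, sp=-3, e=sp−y≈36.363162; I≈19.785856, D=e−e_prev≈62.327843; u=1·36.363162+3/2·19.785856+1/2·62.327843≈97.205868; next y=7/10·(-39.363162)+3/4·97.205868≈45.350187
n=7: y≈45.350187, sp=-3, e=sp−y≈-48.350187; I≈-28.564331, D=e−e_prev≈-84.713350; u=1·(-48.350187)+3/2·(-28.564331)+1/2·(-84.713350)≈-133.553359; next y=7/10·45.350187+3/4·(-133.553359)≈-68.419888
n=8: y≈-68.419888, sp=-3, e=sp−y≈65.419888; I≈36.855557, D=e−e_prev≈113.770076; u=1·65.419888+3/2·36.855557+1/2·113.770076≈177.588261; next y=7/10·(-68.419888)+3/4·177.588261≈85.297274
n=9: y≈85.297274, sp=-3, e=sp−y≈-88.297274; I≈-51.441717, D=e−e_prev≈-153.717162; u=1·(-88.297274)+3/2·(-51.441717)+1/2·(-153.717162)≈-242.318431; next y=7/10·85.297274+3/4·(-242.318431)≈-122.030732
n=10: y≈-122.030732, sp=-3, e=sp−y≈119.030732; I≈67.589014, D=e−e_prev≈207.328006; u=1·119.030732+3/2·67.589014+1/2·207.328006≈324.078256; next y=7/10·(-122.030732)+3/4·324.078256≈157.637180
n=11: y≈157.637180, sp=-3, e=sp−y≈-160.637180; I≈-93.048166, D=e−e_prev≈-279.667912; u=1·(-160.637180)+3/2·(-93.048166)+1/2·(-279.667912)≈-440.043384; next y=7/10·157.637180+3/4·(-440.043384)≈-219.686512
n=12: y≈-219.686512, sp=-3, e=sp−y≈216.686512; I≈123.638347, D=e−e_prev≈377.323692; u=1·216.686512+3/2·123.638347+1/2·377.323692≈590.805878; next y=7/10·(-219.686512)+3/4·590.805878≈289.323850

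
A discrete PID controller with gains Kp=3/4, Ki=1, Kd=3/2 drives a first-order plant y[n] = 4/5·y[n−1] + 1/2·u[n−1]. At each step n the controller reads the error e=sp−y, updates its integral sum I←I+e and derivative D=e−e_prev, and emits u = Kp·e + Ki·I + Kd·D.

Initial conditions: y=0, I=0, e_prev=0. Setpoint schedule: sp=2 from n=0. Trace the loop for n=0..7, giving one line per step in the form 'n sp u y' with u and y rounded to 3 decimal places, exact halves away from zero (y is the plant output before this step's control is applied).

(exact arithmetic carried between steps; '≈' marks a value shown rounded to 6 d.p. or computed from one; I and e_prev carry over from the previous line; the table rounds u and y to 3 d.p., halves away from zero)
n=0: y=0, sp=2, e=sp−y=2; I=2, D=e−e_prev=2; u=3/4·2+1·2+3/2·2=6.5; next y=4/5·0+1/2·6.5=3.25
n=1: y=3.25, sp=2, e=sp−y=-1.25; I=0.75, D=e−e_prev=-3.25; u=3/4·(-1.25)+1·0.75+3/2·(-3.25)=-5.0625; next y=4/5·3.25+1/2·(-5.0625)=0.06875
n=2: y=0.06875, sp=2, e=sp−y=1.93125; I=2.68125, D=e−e_prev=3.18125; u=3/4·1.93125+1·2.68125+3/2·3.18125≈8.901563; next y=4/5·0.06875+1/2·8.901563≈4.505781
n=3: y≈4.505781, sp=2, e=sp−y≈-2.505781; I≈0.175469, D=e−e_prev≈-4.437031; u=3/4·(-2.505781)+1·0.175469+3/2·(-4.437031)≈-8.359414; next y=4/5·4.505781+1/2·(-8.359414)≈-0.575082
n=4: y≈-0.575082, sp=2, e=sp−y≈2.575082; I≈2.750551, D=e−e_prev≈5.080863; u=3/4·2.575082+1·2.750551+3/2·5.080863≈12.303157; next y=4/5·(-0.575082)+1/2·12.303157≈5.691513
n=5: y≈5.691513, sp=2, e=sp−y≈-3.691513; I≈-0.940962, D=e−e_prev≈-6.266595; u=3/4·(-3.691513)+1·(-0.940962)+3/2·(-6.266595)≈-13.109489; next y=4/5·5.691513+1/2·(-13.109489)≈-2.001534
n=6: y≈-2.001534, sp=2, e=sp−y≈4.001534; I≈3.060572, D=e−e_prev≈7.693047; u=3/4·4.001534+1·3.060572+3/2·7.693047≈17.601294; next y=4/5·(-2.001534)+1/2·17.601294≈7.199419
n=7: y≈7.199419, sp=2, e=sp−y≈-5.199419; I≈-2.138847, D=e−e_prev≈-9.200954; u=3/4·(-5.199419)+1·(-2.138847)+3/2·(-9.200954)≈-19.839843; next y=4/5·7.199419+1/2·(-19.839843)≈-4.160386

0 2 6.500 0.000
1 2 -5.063 3.250
2 2 8.902 0.069
3 2 -8.359 4.506
4 2 12.303 -0.575
5 2 -13.109 5.692
6 2 17.601 -2.002
7 2 -19.840 7.199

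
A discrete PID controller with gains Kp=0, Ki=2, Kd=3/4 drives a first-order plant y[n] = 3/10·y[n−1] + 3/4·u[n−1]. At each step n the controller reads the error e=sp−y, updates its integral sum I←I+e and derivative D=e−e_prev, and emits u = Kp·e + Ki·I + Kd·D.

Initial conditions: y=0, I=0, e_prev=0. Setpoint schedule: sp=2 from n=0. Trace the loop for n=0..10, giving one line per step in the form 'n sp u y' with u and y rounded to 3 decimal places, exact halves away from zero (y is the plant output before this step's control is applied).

0 2 5.500 0.000
1 2 -3.344 4.125
2 2 10.337 -1.270
3 2 -10.934 7.372
4 2 21.546 -5.989
5 2 -28.465 14.363
6 2 48.431 -17.040
7 2 -69.732 31.211
8 2 111.937 -42.935
9 2 -167.323 71.072
10 2 261.956 -104.171

(exact arithmetic carried between steps; '≈' marks a value shown rounded to 6 d.p. or computed from one; I and e_prev carry over from the previous line; the table rounds u and y to 3 d.p., halves away from zero)
n=0: y=0, sp=2, e=sp−y=2; I=2, D=e−e_prev=2; u=0·2+2·2+3/4·2=5.5; next y=3/10·0+3/4·5.5=4.125
n=1: y=4.125, sp=2, e=sp−y=-2.125; I=-0.125, D=e−e_prev=-4.125; u=0·(-2.125)+2·(-0.125)+3/4·(-4.125)=-3.34375; next y=3/10·4.125+3/4·(-3.34375)≈-1.270313
n=2: y≈-1.270313, sp=2, e=sp−y≈3.270313; I≈3.145313, D=e−e_prev≈5.395313; u=0·3.270313+2·3.145313+3/4·5.395313≈10.337109; next y=3/10·(-1.270313)+3/4·10.337109≈7.371738
n=3: y≈7.371738, sp=2, e=sp−y≈-5.371738; I≈-2.226426, D=e−e_prev≈-8.642051; u=0·(-5.371738)+2·(-2.226426)+3/4·(-8.642051)≈-10.934390; next y=3/10·7.371738+3/4·(-10.934390)≈-5.989271
n=4: y≈-5.989271, sp=2, e=sp−y≈7.989271; I≈5.762845, D=e−e_prev≈13.361009; u=0·7.989271+2·5.762845+3/4·13.361009≈21.546447; next y=3/10·(-5.989271)+3/4·21.546447≈14.363054
n=5: y≈14.363054, sp=2, e=sp−y≈-12.363054; I≈-6.600209, D=e−e_prev≈-20.352325; u=0·(-12.363054)+2·(-6.600209)+3/4·(-20.352325)≈-28.464661; next y=3/10·14.363054+3/4·(-28.464661)≈-17.039580
n=6: y≈-17.039580, sp=2, e=sp−y≈19.039580; I≈12.439371, D=e−e_prev≈31.402633; u=0·19.039580+2·12.439371+3/4·31.402633≈48.430717; next y=3/10·(-17.039580)+3/4·48.430717≈31.211164
n=7: y≈31.211164, sp=2, e=sp−y≈-29.211164; I≈-16.771793, D=e−e_prev≈-48.250743; u=0·(-29.211164)+2·(-16.771793)+3/4·(-48.250743)≈-69.731643; next y=3/10·31.211164+3/4·(-69.731643)≈-42.935383
n=8: y≈-42.935383, sp=2, e=sp−y≈44.935383; I≈28.163590, D=e−e_prev≈74.146547; u=0·44.935383+2·28.163590+3/4·74.146547≈111.937091; next y=3/10·(-42.935383)+3/4·111.937091≈71.072203
n=9: y≈71.072203, sp=2, e=sp−y≈-69.072203; I≈-40.908613, D=e−e_prev≈-114.007587; u=0·(-69.072203)+2·(-40.908613)+3/4·(-114.007587)≈-167.322916; next y=3/10·71.072203+3/4·(-167.322916)≈-104.170526
n=10: y≈-104.170526, sp=2, e=sp−y≈106.170526; I≈65.261913, D=e−e_prev≈175.242729; u=0·106.170526+2·65.261913+3/4·175.242729≈261.955873; next y=3/10·(-104.170526)+3/4·261.955873≈165.215747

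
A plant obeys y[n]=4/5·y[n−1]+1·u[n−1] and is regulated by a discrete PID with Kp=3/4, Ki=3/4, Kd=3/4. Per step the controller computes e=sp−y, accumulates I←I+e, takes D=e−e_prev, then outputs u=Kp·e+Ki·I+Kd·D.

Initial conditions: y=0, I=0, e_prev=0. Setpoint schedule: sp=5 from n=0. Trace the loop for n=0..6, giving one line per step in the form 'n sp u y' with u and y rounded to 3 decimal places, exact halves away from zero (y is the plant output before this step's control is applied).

(exact arithmetic carried between steps; '≈' marks a value shown rounded to 6 d.p. or computed from one; I and e_prev carry over from the previous line; the table rounds u and y to 3 d.p., halves away from zero)
n=0: y=0, sp=5, e=sp−y=5; I=5, D=e−e_prev=5; u=3/4·5+3/4·5+3/4·5=11.25; next y=4/5·0+1·11.25=11.25
n=1: y=11.25, sp=5, e=sp−y=-6.25; I=-1.25, D=e−e_prev=-11.25; u=3/4·(-6.25)+3/4·(-1.25)+3/4·(-11.25)=-14.0625; next y=4/5·11.25+1·(-14.0625)=-5.0625
n=2: y=-5.0625, sp=5, e=sp−y=10.0625; I=8.8125, D=e−e_prev=16.3125; u=3/4·10.0625+3/4·8.8125+3/4·16.3125=26.390625; next y=4/5·(-5.0625)+1·26.390625=22.340625
n=3: y=22.340625, sp=5, e=sp−y=-17.340625; I=-8.528125, D=e−e_prev=-27.403125; u=3/4·(-17.340625)+3/4·(-8.528125)+3/4·(-27.403125)≈-39.953906; next y=4/5·22.340625+1·(-39.953906)≈-22.081406
n=4: y≈-22.081406, sp=5, e=sp−y≈27.081406; I≈18.553281, D=e−e_prev≈44.422031; u=3/4·27.081406+3/4·18.553281+3/4·44.422031≈67.542539; next y=4/5·(-22.081406)+1·67.542539≈49.877414
n=5: y≈49.877414, sp=5, e=sp−y≈-44.877414; I≈-26.324133, D=e−e_prev≈-71.958820; u=3/4·(-44.877414)+3/4·(-26.324133)+3/4·(-71.958820)≈-107.370275; next y=4/5·49.877414+1·(-107.370275)≈-67.468344
n=6: y≈-67.468344, sp=5, e=sp−y≈72.468344; I≈46.144211, D=e−e_prev≈117.345758; u=3/4·72.468344+3/4·46.144211+3/4·117.345758≈176.968735; next y=4/5·(-67.468344)+1·176.968735≈122.994060

0 5 11.250 0.000
1 5 -14.063 11.250
2 5 26.391 -5.063
3 5 -39.954 22.341
4 5 67.543 -22.081
5 5 -107.370 49.877
6 5 176.969 -67.468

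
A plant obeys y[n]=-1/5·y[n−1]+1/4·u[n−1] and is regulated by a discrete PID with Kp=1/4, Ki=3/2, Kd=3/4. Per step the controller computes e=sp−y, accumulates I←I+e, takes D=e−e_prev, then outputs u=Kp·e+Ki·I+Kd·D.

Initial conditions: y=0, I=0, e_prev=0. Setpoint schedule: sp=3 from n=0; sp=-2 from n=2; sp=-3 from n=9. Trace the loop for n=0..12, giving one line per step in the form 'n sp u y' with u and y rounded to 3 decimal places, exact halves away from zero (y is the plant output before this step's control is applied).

(exact arithmetic carried between steps; '≈' marks a value shown rounded to 6 d.p. or computed from one; I and e_prev carry over from the previous line; the table rounds u and y to 3 d.p., halves away from zero)
n=0: y=0, sp=3, e=sp−y=3; I=3, D=e−e_prev=3; u=1/4·3+3/2·3+3/4·3=7.5; next y=-1/5·0+1/4·7.5=1.875
n=1: y=1.875, sp=3, e=sp−y=1.125; I=4.125, D=e−e_prev=-1.875; u=1/4·1.125+3/2·4.125+3/4·(-1.875)=5.0625; next y=-1/5·1.875+1/4·5.0625=0.890625
n=2: y=0.890625, sp=-2, e=sp−y=-2.890625; I=1.234375, D=e−e_prev=-4.015625; u=1/4·(-2.890625)+3/2·1.234375+3/4·(-4.015625)≈-1.882813; next y=-1/5·0.890625+1/4·(-1.882813)≈-0.648828
n=3: y≈-0.648828, sp=-2, e=sp−y≈-1.351172; I≈-0.116797, D=e−e_prev≈1.539453; u=1/4·(-1.351172)+3/2·(-0.116797)+3/4·1.539453≈0.641602; next y=-1/5·(-0.648828)+1/4·0.641602≈0.290166
n=4: y≈0.290166, sp=-2, e=sp−y≈-2.290166; I≈-2.406963, D=e−e_prev≈-0.938994; u=1/4·(-2.290166)+3/2·(-2.406963)+3/4·(-0.938994)≈-4.887231; next y=-1/5·0.290166+1/4·(-4.887231)≈-1.279841
n=5: y≈-1.279841, sp=-2, e=sp−y≈-0.720159; I≈-3.127122, D=e−e_prev≈1.570007; u=1/4·(-0.720159)+3/2·(-3.127122)+3/4·1.570007≈-3.693217; next y=-1/5·(-1.279841)+1/4·(-3.693217)≈-0.667336
n=6: y≈-0.667336, sp=-2, e=sp−y≈-1.332664; I≈-4.459786, D=e−e_prev≈-0.612505; u=1/4·(-1.332664)+3/2·(-4.459786)+3/4·(-0.612505)≈-7.482223; next y=-1/5·(-0.667336)+1/4·(-7.482223)≈-1.737089
n=7: y≈-1.737089, sp=-2, e=sp−y≈-0.262911; I≈-4.722697, D=e−e_prev≈1.069753; u=1/4·(-0.262911)+3/2·(-4.722697)+3/4·1.069753≈-6.347459; next y=-1/5·(-1.737089)+1/4·(-6.347459)≈-1.239447
n=8: y≈-1.239447, sp=-2, e=sp−y≈-0.760553; I≈-5.483250, D=e−e_prev≈-0.497642; u=1/4·(-0.760553)+3/2·(-5.483250)+3/4·(-0.497642)≈-8.788245; next y=-1/5·(-1.239447)+1/4·(-8.788245)≈-1.949172
n=9: y≈-1.949172, sp=-3, e=sp−y≈-1.050828; I≈-6.534078, D=e−e_prev≈-0.290275; u=1/4·(-1.050828)+3/2·(-6.534078)+3/4·(-0.290275)≈-10.281531; next y=-1/5·(-1.949172)+1/4·(-10.281531)≈-2.180548
n=10: y≈-2.180548, sp=-3, e=sp−y≈-0.819452; I≈-7.353530, D=e−e_prev≈0.231377; u=1/4·(-0.819452)+3/2·(-7.353530)+3/4·0.231377≈-11.061625; next y=-1/5·(-2.180548)+1/4·(-11.061625)≈-2.329297
n=11: y≈-2.329297, sp=-3, e=sp−y≈-0.670703; I≈-8.024233, D=e−e_prev≈0.148748; u=1/4·(-0.670703)+3/2·(-8.024233)+3/4·0.148748≈-12.092465; next y=-1/5·(-2.329297)+1/4·(-12.092465)≈-2.557257
n=12: y≈-2.557257, sp=-3, e=sp−y≈-0.442743; I≈-8.466976, D=e−e_prev≈0.227960; u=1/4·(-0.442743)+3/2·(-8.466976)+3/4·0.227960≈-12.640180; next y=-1/5·(-2.557257)+1/4·(-12.640180)≈-2.648594

0 3 7.500 0.000
1 3 5.063 1.875
2 -2 -1.883 0.891
3 -2 0.642 -0.649
4 -2 -4.887 0.290
5 -2 -3.693 -1.280
6 -2 -7.482 -0.667
7 -2 -6.347 -1.737
8 -2 -8.788 -1.239
9 -3 -10.282 -1.949
10 -3 -11.062 -2.181
11 -3 -12.092 -2.329
12 -3 -12.640 -2.557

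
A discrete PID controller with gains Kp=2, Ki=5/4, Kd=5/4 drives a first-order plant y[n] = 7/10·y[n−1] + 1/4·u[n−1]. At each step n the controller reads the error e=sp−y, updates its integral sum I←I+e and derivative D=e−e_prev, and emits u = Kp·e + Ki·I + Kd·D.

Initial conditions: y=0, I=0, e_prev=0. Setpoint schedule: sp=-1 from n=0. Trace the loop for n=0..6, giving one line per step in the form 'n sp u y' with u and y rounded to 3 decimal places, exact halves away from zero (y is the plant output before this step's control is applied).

(exact arithmetic carried between steps; '≈' marks a value shown rounded to 6 d.p. or computed from one; I and e_prev carry over from the previous line; the table rounds u and y to 3 d.p., halves away from zero)
n=0: y=0, sp=-1, e=sp−y=-1; I=-1, D=e−e_prev=-1; u=2·(-1)+5/4·(-1)+5/4·(-1)=-4.5; next y=7/10·0+1/4·(-4.5)=-1.125
n=1: y=-1.125, sp=-1, e=sp−y=0.125; I=-0.875, D=e−e_prev=1.125; u=2·0.125+5/4·(-0.875)+5/4·1.125=0.5625; next y=7/10·(-1.125)+1/4·0.5625=-0.646875
n=2: y=-0.646875, sp=-1, e=sp−y=-0.353125; I=-1.228125, D=e−e_prev=-0.478125; u=2·(-0.353125)+5/4·(-1.228125)+5/4·(-0.478125)≈-2.839063; next y=7/10·(-0.646875)+1/4·(-2.839063)≈-1.162578
n=3: y≈-1.162578, sp=-1, e=sp−y≈0.162578; I≈-1.065547, D=e−e_prev≈0.515703; u=2·0.162578+5/4·(-1.065547)+5/4·0.515703≈-0.362148; next y=7/10·(-1.162578)+1/4·(-0.362148)≈-0.904342
n=4: y≈-0.904342, sp=-1, e=sp−y≈-0.095658; I≈-1.161205, D=e−e_prev≈-0.258236; u=2·(-0.095658)+5/4·(-1.161205)+5/4·(-0.258236)≈-1.965618; next y=7/10·(-0.904342)+1/4·(-1.965618)≈-1.124444
n=5: y≈-1.124444, sp=-1, e=sp−y≈0.124444; I≈-1.036761, D=e−e_prev≈0.220102; u=2·0.124444+5/4·(-1.036761)+5/4·0.220102≈-0.771936; next y=7/10·(-1.124444)+1/4·(-0.771936)≈-0.980095
n=6: y≈-0.980095, sp=-1, e=sp−y≈-0.019905; I≈-1.056666, D=e−e_prev≈-0.144349; u=2·(-0.019905)+5/4·(-1.056666)+5/4·(-0.144349)≈-1.541080; next y=7/10·(-0.980095)+1/4·(-1.541080)≈-1.071336

0 -1 -4.500 0.000
1 -1 0.563 -1.125
2 -1 -2.839 -0.647
3 -1 -0.362 -1.163
4 -1 -1.966 -0.904
5 -1 -0.772 -1.124
6 -1 -1.541 -0.980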